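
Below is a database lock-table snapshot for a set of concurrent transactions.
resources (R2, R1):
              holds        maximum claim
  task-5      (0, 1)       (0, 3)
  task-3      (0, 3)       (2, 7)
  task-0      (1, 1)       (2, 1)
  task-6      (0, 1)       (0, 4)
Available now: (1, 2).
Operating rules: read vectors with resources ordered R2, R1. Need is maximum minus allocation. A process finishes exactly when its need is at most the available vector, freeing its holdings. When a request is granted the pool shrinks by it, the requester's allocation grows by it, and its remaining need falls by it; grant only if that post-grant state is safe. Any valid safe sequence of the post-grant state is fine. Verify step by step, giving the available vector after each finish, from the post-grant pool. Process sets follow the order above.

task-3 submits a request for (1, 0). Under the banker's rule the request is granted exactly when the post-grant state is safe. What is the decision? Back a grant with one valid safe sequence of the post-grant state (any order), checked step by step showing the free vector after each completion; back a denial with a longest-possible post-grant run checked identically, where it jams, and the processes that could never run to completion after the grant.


DENY: after the grant no complete ordering would exist.
Key observation: the pool after task-5, task-6 is (0, 4); every surviving request exceeds it in R2, so progress ends there.
Pretend the grant happened; the run task-5, task-6 goes as far as possible. Check, step by step:
  pool = (0, 2)
  task-5 needs (0, 2) <= (0, 2) -> finishes; pool += (0, 1) = (0, 3)
  task-6 needs (0, 3) <= (0, 3) -> finishes; pool += (0, 1) = (0, 4)
  blocked: task-3 wants (1, 4), pool (0, 4) — not enough R2
  blocked: task-0 wants (1, 0), pool (0, 4) — not enough R2
Processes that could never finish after the grant: task-3 and task-0.


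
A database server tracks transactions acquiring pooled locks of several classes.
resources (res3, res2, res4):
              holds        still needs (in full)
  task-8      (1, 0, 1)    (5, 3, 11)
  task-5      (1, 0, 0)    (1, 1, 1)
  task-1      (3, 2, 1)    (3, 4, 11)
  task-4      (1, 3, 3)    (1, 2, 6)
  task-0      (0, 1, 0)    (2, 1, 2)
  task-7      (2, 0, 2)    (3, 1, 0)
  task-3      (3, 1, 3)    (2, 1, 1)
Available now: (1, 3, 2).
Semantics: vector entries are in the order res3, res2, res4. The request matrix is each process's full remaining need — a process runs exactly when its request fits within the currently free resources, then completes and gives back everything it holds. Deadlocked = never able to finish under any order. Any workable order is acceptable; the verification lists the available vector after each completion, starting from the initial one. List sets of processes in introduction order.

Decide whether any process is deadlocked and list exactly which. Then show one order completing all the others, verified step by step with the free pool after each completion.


The deadlocked set is task-8 and task-1.
Key observation: no order helps: past task-5, task-3, task-7, task-0, task-4, the free pool tops out at (8, 8, 10), below what each blocked process needs in res4.
The rest can finish in the order task-5, task-3, task-7, task-0, task-4. Check, step by step:
  pool = (1, 3, 2)
  task-5: need (1, 1, 1) fits (1, 3, 2); releases (1, 0, 0), pool now (2, 3, 2)
  task-3: need (2, 1, 1) fits (2, 3, 2); releases (3, 1, 3), pool now (5, 4, 5)
  task-7: need (3, 1, 0) fits (5, 4, 5); releases (2, 0, 2), pool now (7, 4, 7)
  task-0: need (2, 1, 2) fits (7, 4, 7); releases (0, 1, 0), pool now (7, 5, 7)
  task-4: need (1, 2, 6) fits (7, 5, 7); releases (1, 3, 3), pool now (8, 8, 10)
None of the blocked processes ever fits:
  task-8 cannot run: need (5, 3, 11) vs free (8, 8, 10) (insufficient res4)
  task-1 cannot run: need (3, 4, 11) vs free (8, 8, 10) (insufficient res4)


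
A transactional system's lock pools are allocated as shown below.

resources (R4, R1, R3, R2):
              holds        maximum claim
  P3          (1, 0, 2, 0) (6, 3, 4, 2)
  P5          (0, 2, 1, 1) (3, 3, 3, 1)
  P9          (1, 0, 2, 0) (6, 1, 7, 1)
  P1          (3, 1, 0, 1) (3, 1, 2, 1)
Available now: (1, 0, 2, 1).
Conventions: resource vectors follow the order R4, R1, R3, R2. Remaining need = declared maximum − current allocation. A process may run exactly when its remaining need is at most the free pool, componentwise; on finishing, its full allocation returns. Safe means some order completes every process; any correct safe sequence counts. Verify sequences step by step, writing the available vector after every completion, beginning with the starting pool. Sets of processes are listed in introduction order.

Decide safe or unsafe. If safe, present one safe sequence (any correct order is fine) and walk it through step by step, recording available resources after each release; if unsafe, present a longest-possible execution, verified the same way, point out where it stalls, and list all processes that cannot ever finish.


The state is UNSAFE.
Key observation: once P1, P5 finish, the pool peaks at (4, 3, 3, 3) — and every remaining process still needs more R4 than that.
A maximal execution: P1, P5 — then nothing else fits. Verifying each step:
  pool = (1, 0, 2, 1)
  P1: need (0, 0, 2, 0) fits (1, 0, 2, 1); releases (3, 1, 0, 1), pool now (4, 1, 2, 2)
  P5: need (3, 1, 2, 0) fits (4, 1, 2, 2); releases (0, 2, 1, 1), pool now (4, 3, 3, 3)
  P3 still needs (5, 3, 2, 2) but only (4, 3, 3, 3) is free — short on R4
  P9 still needs (5, 1, 5, 1) but only (4, 3, 3, 3) is free — short on R4 and R3
Permanently blocked: P3 and P9.


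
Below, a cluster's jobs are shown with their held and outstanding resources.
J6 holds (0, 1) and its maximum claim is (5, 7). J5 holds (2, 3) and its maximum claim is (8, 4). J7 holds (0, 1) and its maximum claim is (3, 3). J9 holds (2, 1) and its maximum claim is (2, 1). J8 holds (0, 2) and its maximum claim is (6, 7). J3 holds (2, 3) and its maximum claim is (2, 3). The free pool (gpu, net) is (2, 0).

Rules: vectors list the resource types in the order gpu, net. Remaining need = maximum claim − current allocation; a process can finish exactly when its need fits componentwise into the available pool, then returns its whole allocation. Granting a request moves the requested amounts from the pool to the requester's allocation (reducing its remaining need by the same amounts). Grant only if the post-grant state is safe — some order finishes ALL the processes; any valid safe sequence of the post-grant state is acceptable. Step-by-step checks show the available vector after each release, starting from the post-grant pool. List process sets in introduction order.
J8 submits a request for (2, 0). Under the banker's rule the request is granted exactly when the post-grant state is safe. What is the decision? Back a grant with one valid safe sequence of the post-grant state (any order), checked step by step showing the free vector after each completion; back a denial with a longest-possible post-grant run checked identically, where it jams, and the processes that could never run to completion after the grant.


GRANT. The post-grant state is safe; one safe sequence: J9, J3, J7, J8, J6, J5.
Key observation: post-grant, (0, 0) remains, and an order beginning with J9 completes everyone.
Step-by-step check of the post-grant state:
  pool = (0, 0)
  run J9 (needs (0, 0), free (0, 0)); after release of (2, 1) the pool is (2, 1)
  run J3 (needs (0, 0), free (2, 1)); after release of (2, 3) the pool is (4, 4)
  run J7 (needs (3, 2), free (4, 4)); after release of (0, 1) the pool is (4, 5)
  run J8 (needs (4, 5), free (4, 5)); after release of (2, 2) the pool is (6, 7)
  run J6 (needs (5, 6), free (6, 7)); after release of (0, 1) the pool is (6, 8)
  run J5 (needs (6, 1), free (6, 8)); after release of (2, 3) the pool is (8, 11)


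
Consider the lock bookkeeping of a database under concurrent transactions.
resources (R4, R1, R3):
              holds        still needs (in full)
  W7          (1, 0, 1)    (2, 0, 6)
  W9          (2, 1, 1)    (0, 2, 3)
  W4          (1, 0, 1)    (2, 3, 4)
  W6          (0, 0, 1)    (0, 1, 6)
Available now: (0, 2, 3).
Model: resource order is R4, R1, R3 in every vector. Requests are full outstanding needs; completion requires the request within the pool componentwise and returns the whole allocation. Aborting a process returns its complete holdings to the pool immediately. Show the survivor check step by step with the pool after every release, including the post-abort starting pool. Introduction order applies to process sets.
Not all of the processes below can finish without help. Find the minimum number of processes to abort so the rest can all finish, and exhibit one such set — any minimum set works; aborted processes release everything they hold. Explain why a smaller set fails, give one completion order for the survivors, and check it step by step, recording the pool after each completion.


Minimum abort set: W6.
Key observation: aborting W6 returns (0, 0, 1), and W7 — hopeless before — runs at step 3 with the returned capacity in the pool.
Why nothing smaller works: aborting no one leaves the state deadlocked as given.
One survivor order: W9, W4, W7. Step-by-step check (post-abort pool first):
  pool = (0, 2, 4)
  W9: need (0, 2, 3) fits (0, 2, 4); releases (2, 1, 1), pool now (2, 3, 5)
  W4: need (2, 3, 4) fits (2, 3, 5); releases (1, 0, 1), pool now (3, 3, 6)
  W7: need (2, 0, 6) fits (3, 3, 6); releases (1, 0, 1), pool now (4, 3, 7)


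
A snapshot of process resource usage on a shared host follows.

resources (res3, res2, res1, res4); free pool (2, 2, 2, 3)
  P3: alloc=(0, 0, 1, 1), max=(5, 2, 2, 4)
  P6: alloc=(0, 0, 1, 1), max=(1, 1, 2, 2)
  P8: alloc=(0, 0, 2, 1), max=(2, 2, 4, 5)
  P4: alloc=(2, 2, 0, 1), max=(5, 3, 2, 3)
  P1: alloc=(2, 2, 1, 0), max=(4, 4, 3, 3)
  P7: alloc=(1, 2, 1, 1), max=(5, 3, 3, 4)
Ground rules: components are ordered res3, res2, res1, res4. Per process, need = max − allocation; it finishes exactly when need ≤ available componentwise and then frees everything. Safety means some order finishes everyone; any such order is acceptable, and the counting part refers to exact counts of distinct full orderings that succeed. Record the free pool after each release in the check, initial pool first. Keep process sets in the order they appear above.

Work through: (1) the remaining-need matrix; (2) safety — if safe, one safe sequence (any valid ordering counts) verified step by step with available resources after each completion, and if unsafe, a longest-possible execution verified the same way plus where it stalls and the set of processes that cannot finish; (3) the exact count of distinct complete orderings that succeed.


(1) Need matrix, components ordered res3, res2, res1, res4:
  P3: (5, 2, 1, 3)
  P6: (1, 1, 1, 1)
  P8: (2, 2, 2, 4)
  P4: (3, 1, 2, 2)
  P1: (2, 2, 2, 3)
  P7: (4, 1, 2, 3)
(2) The state is SAFE; one workable sequence: P1, P4, P8, P3, P6, P7.
Key observation: the order's first zero-slack moment is P1 ((2, 2, 2, 3) needed, (2, 2, 2, 3) free — a requested resource with nothing to spare).
Walking it through:
  pool = (2, 2, 2, 3)
  P1 needs (2, 2, 2, 3) <= (2, 2, 2, 3) -> finishes; pool += (2, 2, 1, 0) = (4, 4, 3, 3)
  P4 needs (3, 1, 2, 2) <= (4, 4, 3, 3) -> finishes; pool += (2, 2, 0, 1) = (6, 6, 3, 4)
  P8 needs (2, 2, 2, 4) <= (6, 6, 3, 4) -> finishes; pool += (0, 0, 2, 1) = (6, 6, 5, 5)
  P3 needs (5, 2, 1, 3) <= (6, 6, 5, 5) -> finishes; pool += (0, 0, 1, 1) = (6, 6, 6, 6)
  P6 needs (1, 1, 1, 1) <= (6, 6, 6, 6) -> finishes; pool += (0, 0, 1, 1) = (6, 6, 7, 7)
  P7 needs (4, 1, 2, 3) <= (6, 6, 7, 7) -> finishes; pool += (1, 2, 1, 1) = (7, 8, 8, 8)
(3) The exact count: 84 of the possible complete orderings are safe sequences.


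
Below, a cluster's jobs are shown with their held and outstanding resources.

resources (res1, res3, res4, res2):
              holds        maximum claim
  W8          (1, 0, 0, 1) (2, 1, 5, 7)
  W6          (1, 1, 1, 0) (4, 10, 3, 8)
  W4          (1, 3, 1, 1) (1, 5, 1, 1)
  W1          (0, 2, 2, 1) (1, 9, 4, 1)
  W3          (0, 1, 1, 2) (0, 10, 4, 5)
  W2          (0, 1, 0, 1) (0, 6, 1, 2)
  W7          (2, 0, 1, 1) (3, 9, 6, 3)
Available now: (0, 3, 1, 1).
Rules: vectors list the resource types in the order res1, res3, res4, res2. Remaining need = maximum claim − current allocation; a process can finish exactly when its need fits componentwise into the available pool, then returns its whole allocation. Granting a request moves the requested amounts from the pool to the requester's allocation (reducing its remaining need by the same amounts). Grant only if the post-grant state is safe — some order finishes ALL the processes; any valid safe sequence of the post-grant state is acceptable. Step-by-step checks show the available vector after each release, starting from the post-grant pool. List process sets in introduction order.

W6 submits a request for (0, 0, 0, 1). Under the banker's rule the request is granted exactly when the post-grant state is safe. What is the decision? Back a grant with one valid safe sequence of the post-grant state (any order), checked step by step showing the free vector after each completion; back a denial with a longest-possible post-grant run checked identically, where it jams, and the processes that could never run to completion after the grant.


GRANT — the state after the grant stays safe, e.g. via W4, W2, W1, W3, W7, W8, W6.
Key observation: after the grant the pool drops to (0, 3, 1, 0), which still lets W4 finish first and unwind the rest.
Check on the post-grant state, step by step:
  pool = (0, 3, 1, 0)
  run W4 (needs (0, 2, 0, 0), free (0, 3, 1, 0)); after release of (1, 3, 1, 1) the pool is (1, 6, 2, 1)
  run W2 (needs (0, 5, 1, 1), free (1, 6, 2, 1)); after release of (0, 1, 0, 1) the pool is (1, 7, 2, 2)
  run W1 (needs (1, 7, 2, 0), free (1, 7, 2, 2)); after release of (0, 2, 2, 1) the pool is (1, 9, 4, 3)
  run W3 (needs (0, 9, 3, 3), free (1, 9, 4, 3)); after release of (0, 1, 1, 2) the pool is (1, 10, 5, 5)
  run W7 (needs (1, 9, 5, 2), free (1, 10, 5, 5)); after release of (2, 0, 1, 1) the pool is (3, 10, 6, 6)
  run W8 (needs (1, 1, 5, 6), free (3, 10, 6, 6)); after release of (1, 0, 0, 1) the pool is (4, 10, 6, 7)
  run W6 (needs (3, 9, 2, 7), free (4, 10, 6, 7)); after release of (1, 1, 1, 1) the pool is (5, 11, 7, 8)


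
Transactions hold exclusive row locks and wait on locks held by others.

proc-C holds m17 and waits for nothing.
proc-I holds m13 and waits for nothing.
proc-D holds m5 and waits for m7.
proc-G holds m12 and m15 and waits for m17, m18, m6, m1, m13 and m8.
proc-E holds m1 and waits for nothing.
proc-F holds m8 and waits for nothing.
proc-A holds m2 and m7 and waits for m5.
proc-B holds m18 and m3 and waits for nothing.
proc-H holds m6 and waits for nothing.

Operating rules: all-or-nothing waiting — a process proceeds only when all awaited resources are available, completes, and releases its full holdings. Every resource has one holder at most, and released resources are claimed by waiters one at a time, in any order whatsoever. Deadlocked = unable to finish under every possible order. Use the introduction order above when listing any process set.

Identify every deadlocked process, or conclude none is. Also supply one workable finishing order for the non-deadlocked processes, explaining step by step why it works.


Deadlocked: proc-D and proc-A.
Key observation: along proc-D -> proc-A -> proc-D, each member waits on what the next one holds — a deadlock; no other process is dragged down with it.
The rest can finish in the order proc-F, proc-E, proc-H, proc-B, proc-C, proc-I, proc-G.
Check, step by step:
  proc-F: no waits; runs immediately, freeing m8
  proc-E: no waits; runs immediately, freeing m1
  proc-H: no waits; runs immediately, freeing m6
  proc-B: no waits; runs immediately, freeing m18 and m3
  proc-C: no waits; runs immediately, freeing m17
  proc-I: no waits; runs immediately, freeing m13
  proc-G waits on m17, m18, m6, m1, m13 and m8 — all released -> runs and releases m12 and m15


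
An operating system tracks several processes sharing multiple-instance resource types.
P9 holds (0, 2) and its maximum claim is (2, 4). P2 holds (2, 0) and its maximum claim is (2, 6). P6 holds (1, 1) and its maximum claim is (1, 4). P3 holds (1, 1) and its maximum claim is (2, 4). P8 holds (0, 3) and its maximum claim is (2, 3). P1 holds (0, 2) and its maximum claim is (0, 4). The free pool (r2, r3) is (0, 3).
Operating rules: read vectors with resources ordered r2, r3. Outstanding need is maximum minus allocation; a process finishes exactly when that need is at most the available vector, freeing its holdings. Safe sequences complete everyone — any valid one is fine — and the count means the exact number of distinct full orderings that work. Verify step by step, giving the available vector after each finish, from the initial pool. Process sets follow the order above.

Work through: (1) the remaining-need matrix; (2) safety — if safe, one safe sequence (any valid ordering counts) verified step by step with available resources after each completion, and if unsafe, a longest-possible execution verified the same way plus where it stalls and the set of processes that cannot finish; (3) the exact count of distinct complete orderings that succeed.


(1) Remaining need (order r2, r3):
  P9: (2, 2)
  P2: (0, 6)
  P6: (0, 3)
  P3: (1, 3)
  P8: (2, 0)
  P1: (0, 2)
(2) SAFE. One safe sequence: P6, P3, P8, P1, P2, P9.
Key observation: at P6 the run first touches a limit — (0, 3) against (0, 3), exact on a resource it actually requests.
Step-by-step check:
  pool = (0, 3)
  run P6 (needs (0, 3), free (0, 3)); after release of (1, 1) the pool is (1, 4)
  run P3 (needs (1, 3), free (1, 4)); after release of (1, 1) the pool is (2, 5)
  run P8 (needs (2, 0), free (2, 5)); after release of (0, 3) the pool is (2, 8)
  run P1 (needs (0, 2), free (2, 8)); after release of (0, 2) the pool is (2, 10)
  run P2 (needs (0, 6), free (2, 10)); after release of (2, 0) the pool is (4, 10)
  run P9 (needs (2, 2), free (4, 10)); after release of (0, 2) the pool is (4, 12)
(3) Exactly 42 of the possible complete orderings are safe sequences.


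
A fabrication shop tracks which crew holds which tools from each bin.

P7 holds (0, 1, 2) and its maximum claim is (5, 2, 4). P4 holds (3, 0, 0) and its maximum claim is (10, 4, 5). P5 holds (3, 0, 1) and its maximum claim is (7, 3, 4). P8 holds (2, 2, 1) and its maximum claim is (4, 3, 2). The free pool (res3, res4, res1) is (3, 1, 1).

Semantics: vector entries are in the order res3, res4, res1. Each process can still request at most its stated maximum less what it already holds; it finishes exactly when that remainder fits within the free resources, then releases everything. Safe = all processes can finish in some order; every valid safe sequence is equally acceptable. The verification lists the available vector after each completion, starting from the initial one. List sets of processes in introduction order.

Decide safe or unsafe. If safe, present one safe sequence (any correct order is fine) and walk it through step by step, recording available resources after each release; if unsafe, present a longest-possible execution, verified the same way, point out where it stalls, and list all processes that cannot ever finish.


SAFE. One safe sequence: P8, P7, P5, P4.
Key observation: the order's first zero-slack moment is P8 ((2, 1, 1) needed, (3, 1, 1) free — a requested resource with nothing to spare).
Step-by-step check:
  pool = (3, 1, 1)
  run P8 (needs (2, 1, 1), free (3, 1, 1)); after release of (2, 2, 1) the pool is (5, 3, 2)
  run P7 (needs (5, 1, 2), free (5, 3, 2)); after release of (0, 1, 2) the pool is (5, 4, 4)
  run P5 (needs (4, 3, 3), free (5, 4, 4)); after release of (3, 0, 1) the pool is (8, 4, 5)
  run P4 (needs (7, 4, 5), free (8, 4, 5)); after release of (3, 0, 0) the pool is (11, 4, 5)


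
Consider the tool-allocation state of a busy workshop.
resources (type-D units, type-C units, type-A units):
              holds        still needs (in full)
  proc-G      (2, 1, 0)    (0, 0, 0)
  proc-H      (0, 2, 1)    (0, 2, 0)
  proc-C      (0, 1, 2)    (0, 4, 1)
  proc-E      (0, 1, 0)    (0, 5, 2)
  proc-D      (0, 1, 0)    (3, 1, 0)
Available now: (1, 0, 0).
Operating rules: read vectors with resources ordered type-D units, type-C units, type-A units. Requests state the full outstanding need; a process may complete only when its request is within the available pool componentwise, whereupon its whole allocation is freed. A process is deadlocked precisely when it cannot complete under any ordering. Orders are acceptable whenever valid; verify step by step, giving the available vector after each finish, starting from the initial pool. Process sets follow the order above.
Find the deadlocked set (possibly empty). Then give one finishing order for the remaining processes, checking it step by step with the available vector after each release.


The deadlocked set is empty.
Key observation: proc-G can run right away; the returned allocation unlocks the remaining processes in turn.
One completion order for the rest: proc-G, proc-D, proc-H, proc-C, proc-E. Walking it through:
  pool = (1, 0, 0)
  proc-G needs (0, 0, 0) <= (1, 0, 0) -> finishes; pool += (2, 1, 0) = (3, 1, 0)
  proc-D needs (3, 1, 0) <= (3, 1, 0) -> finishes; pool += (0, 1, 0) = (3, 2, 0)
  proc-H needs (0, 2, 0) <= (3, 2, 0) -> finishes; pool += (0, 2, 1) = (3, 4, 1)
  proc-C needs (0, 4, 1) <= (3, 4, 1) -> finishes; pool += (0, 1, 2) = (3, 5, 3)
  proc-E needs (0, 5, 2) <= (3, 5, 3) -> finishes; pool += (0, 1, 0) = (3, 6, 3)


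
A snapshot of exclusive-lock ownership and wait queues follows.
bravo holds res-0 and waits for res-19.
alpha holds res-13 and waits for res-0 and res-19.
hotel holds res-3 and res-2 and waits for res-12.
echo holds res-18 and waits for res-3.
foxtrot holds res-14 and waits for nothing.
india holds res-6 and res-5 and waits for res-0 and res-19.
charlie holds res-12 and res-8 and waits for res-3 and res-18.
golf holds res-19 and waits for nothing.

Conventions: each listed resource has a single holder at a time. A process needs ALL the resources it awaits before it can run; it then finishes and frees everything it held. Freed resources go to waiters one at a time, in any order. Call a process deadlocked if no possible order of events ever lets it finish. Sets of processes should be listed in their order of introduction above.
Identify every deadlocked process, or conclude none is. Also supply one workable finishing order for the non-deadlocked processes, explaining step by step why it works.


Deadlocked: hotel, echo and charlie.
Key observation: hotel -> charlie -> hotel is a circular wait — nothing in it can go first; echo is caught in further circular waits.
A valid finishing order for the others: foxtrot, golf, bravo, alpha, india.
Walking it through:
  foxtrot waits on nothing -> runs at once and releases res-14
  golf waits on nothing -> runs at once and releases res-19
  bravo: everything it awaited (res-19) is free; runs, freeing res-0
  alpha: everything it awaited (res-0 and res-19) is free; runs, freeing res-13
  india: everything it awaited (res-0 and res-19) is free; runs, freeing res-6 and res-5


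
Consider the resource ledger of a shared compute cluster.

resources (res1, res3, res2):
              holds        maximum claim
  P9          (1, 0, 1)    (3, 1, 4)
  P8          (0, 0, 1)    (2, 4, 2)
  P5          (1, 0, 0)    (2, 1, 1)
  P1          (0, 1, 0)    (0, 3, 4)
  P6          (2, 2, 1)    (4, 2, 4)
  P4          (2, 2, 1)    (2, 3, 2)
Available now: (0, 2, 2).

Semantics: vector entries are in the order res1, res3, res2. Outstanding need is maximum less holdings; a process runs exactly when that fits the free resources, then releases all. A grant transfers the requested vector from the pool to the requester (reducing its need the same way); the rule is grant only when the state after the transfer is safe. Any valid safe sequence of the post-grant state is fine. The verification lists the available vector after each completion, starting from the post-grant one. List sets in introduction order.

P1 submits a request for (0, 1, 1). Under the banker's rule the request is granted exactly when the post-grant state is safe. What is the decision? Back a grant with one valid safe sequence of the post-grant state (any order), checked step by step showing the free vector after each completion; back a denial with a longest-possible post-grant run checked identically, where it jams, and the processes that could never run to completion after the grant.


DENY. Granting would leave the state unsafe.
Key observation: after P4, P5 the pool peaks at (3, 3, 2), and each blocked process is short somewhere: P9 on res2; P8 on res3; P1 on res2; P6 on res2.
Pretend the grant happened; the run P4, P5 goes as far as possible. Walking it through:
  pool = (0, 1, 1)
  run P4 (needs (0, 1, 1), free (0, 1, 1)); after release of (2, 2, 1) the pool is (2, 3, 2)
  run P5 (needs (1, 1, 1), free (2, 3, 2)); after release of (1, 0, 0) the pool is (3, 3, 2)
  P9 still needs (2, 1, 3) but only (3, 3, 2) is free — short on res2
  P8 still needs (2, 4, 1) but only (3, 3, 2) is free — short on res3
  P1 still needs (0, 1, 3) but only (3, 3, 2) is free — short on res2
  P6 still needs (2, 0, 3) but only (3, 3, 2) is free — short on res2
Post-grant, the permanently blocked set is P9, P8, P1 and P6.


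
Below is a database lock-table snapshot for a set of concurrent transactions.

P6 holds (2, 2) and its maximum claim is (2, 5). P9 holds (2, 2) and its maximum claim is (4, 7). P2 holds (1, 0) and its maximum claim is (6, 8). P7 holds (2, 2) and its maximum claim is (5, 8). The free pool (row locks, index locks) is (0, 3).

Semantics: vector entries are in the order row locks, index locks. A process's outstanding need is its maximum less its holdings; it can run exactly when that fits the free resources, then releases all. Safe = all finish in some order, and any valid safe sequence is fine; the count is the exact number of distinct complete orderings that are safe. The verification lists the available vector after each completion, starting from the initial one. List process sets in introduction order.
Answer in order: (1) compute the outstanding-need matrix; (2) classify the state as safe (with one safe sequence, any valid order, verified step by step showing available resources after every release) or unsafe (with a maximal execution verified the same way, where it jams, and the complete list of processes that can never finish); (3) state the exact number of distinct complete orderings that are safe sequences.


(1) Remaining need (order row locks, index locks):
  P6: (0, 3)
  P9: (2, 5)
  P2: (5, 8)
  P7: (3, 6)
(2) SAFE — a valid safe sequence is P6, P9, P7, P2.
Key observation: P6 marks the first exact bind of the order: its need (0, 3) fits the free (0, 3) with zero slack on a requested resource.
Check, step by step:
  pool = (0, 3)
  P6: need (0, 3) fits (0, 3); releases (2, 2), pool now (2, 5)
  P9: need (2, 5) fits (2, 5); releases (2, 2), pool now (4, 7)
  P7: need (3, 6) fits (4, 7); releases (2, 2), pool now (6, 9)
  P2: need (5, 8) fits (6, 9); releases (1, 0), pool now (7, 9)
(3) The exact count: 1 of the possible complete orderings is a safe sequence.


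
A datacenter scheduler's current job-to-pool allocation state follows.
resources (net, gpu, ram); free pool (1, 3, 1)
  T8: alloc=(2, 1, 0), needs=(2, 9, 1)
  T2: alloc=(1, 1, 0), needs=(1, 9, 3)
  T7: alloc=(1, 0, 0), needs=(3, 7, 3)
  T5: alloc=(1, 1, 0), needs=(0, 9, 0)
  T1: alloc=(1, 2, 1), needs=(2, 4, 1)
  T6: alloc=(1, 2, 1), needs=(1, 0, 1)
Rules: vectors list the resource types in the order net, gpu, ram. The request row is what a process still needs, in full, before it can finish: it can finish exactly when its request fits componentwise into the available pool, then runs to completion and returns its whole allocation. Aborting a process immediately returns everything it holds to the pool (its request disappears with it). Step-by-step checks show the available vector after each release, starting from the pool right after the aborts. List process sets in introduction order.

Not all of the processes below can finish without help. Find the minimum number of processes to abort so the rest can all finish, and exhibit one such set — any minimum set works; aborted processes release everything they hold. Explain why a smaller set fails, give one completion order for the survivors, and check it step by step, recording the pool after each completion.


Minimum abort set: T8 and T5.
Key observation: aborting T8 and T5 returns (3, 2, 0), and T2 — hopeless before — runs at step 3 with the returned capacity in the pool.
Minimality, checking each single-abort alternative: T8 alone leaves T2 blocked (short on gpu); T2 alone leaves T8 blocked (short on gpu); T7 alone leaves T8 blocked (short on gpu); T5 alone leaves T8 blocked (short on gpu); T1 alone leaves T8 blocked (short on gpu); T6 alone leaves T8 blocked (short on gpu).
One survivor order: T1, T6, T2, T7. Step-by-step check (post-abort pool first):
  pool = (4, 5, 1)
  run T1 (needs (2, 4, 1), free (4, 5, 1)); after release of (1, 2, 1) the pool is (5, 7, 2)
  run T6 (needs (1, 0, 1), free (5, 7, 2)); after release of (1, 2, 1) the pool is (6, 9, 3)
  run T2 (needs (1, 9, 3), free (6, 9, 3)); after release of (1, 1, 0) the pool is (7, 10, 3)
  run T7 (needs (3, 7, 3), free (7, 10, 3)); after release of (1, 0, 0) the pool is (8, 10, 3)


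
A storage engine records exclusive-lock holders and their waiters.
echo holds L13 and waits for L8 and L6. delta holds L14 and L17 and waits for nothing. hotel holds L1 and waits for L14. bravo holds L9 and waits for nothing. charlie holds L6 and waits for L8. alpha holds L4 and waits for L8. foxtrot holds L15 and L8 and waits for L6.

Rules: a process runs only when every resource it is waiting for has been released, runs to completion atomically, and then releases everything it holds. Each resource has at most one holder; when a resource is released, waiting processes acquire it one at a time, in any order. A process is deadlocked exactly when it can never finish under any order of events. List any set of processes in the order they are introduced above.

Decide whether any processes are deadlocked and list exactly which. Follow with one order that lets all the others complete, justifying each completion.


Deadlocked: echo, charlie, alpha and foxtrot.
Key observation: the waits loop around charlie -> foxtrot -> charlie with no way out; echo and alpha wait into the deadlock from upstream.
The rest can finish in the order delta, bravo, hotel.
Verifying each step:
  delta waits on nothing -> runs at once and releases L14 and L17
  bravo waits on nothing -> runs at once and releases L9
  hotel waits on L14 — all released -> runs and releases L1


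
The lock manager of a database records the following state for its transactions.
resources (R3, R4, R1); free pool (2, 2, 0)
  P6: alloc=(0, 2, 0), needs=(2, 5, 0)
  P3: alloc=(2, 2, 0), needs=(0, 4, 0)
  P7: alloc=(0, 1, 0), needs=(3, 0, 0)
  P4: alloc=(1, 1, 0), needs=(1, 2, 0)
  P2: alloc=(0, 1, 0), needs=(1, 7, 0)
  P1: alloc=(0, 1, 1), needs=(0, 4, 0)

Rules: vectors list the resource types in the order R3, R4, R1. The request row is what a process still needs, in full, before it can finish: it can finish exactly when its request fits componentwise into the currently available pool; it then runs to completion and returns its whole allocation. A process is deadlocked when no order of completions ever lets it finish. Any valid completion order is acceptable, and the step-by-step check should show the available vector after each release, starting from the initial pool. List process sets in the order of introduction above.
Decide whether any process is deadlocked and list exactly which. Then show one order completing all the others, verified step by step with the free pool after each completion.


No process is deadlocked.
Key observation: P4 leads a chain of completions in which each release enables another process.
A valid finishing order for the others: P4, P7, P3, P1, P2, P6. Walking it through:
  pool = (2, 2, 0)
  P4: need (1, 2, 0) fits (2, 2, 0); releases (1, 1, 0), pool now (3, 3, 0)
  P7: need (3, 0, 0) fits (3, 3, 0); releases (0, 1, 0), pool now (3, 4, 0)
  P3: need (0, 4, 0) fits (3, 4, 0); releases (2, 2, 0), pool now (5, 6, 0)
  P1: need (0, 4, 0) fits (5, 6, 0); releases (0, 1, 1), pool now (5, 7, 1)
  P2: need (1, 7, 0) fits (5, 7, 1); releases (0, 1, 0), pool now (5, 8, 1)
  P6: need (2, 5, 0) fits (5, 8, 1); releases (0, 2, 0), pool now (5, 10, 1)


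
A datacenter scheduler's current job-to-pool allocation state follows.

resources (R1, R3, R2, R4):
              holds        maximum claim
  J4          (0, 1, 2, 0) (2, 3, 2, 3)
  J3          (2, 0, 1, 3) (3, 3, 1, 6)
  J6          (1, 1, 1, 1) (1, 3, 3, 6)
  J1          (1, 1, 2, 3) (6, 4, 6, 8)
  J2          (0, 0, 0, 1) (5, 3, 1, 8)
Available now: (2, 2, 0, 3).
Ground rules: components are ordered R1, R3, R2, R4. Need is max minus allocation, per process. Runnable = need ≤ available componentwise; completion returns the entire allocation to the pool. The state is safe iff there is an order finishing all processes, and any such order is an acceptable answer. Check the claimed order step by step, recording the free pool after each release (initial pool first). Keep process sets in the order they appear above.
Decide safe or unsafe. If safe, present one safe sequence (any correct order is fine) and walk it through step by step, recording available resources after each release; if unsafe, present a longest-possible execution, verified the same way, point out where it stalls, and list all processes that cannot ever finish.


SAFE. One safe sequence: J4, J3, J6, J2, J1.
Key observation: J4 is the earliest step where a requested resource binds exactly: need (2, 2, 0, 3), pool (2, 2, 0, 3) at its turn.
Step-by-step check:
  pool = (2, 2, 0, 3)
  run J4 (needs (2, 2, 0, 3), free (2, 2, 0, 3)); after release of (0, 1, 2, 0) the pool is (2, 3, 2, 3)
  run J3 (needs (1, 3, 0, 3), free (2, 3, 2, 3)); after release of (2, 0, 1, 3) the pool is (4, 3, 3, 6)
  run J6 (needs (0, 2, 2, 5), free (4, 3, 3, 6)); after release of (1, 1, 1, 1) the pool is (5, 4, 4, 7)
  run J2 (needs (5, 3, 1, 7), free (5, 4, 4, 7)); after release of (0, 0, 0, 1) the pool is (5, 4, 4, 8)
  run J1 (needs (5, 3, 4, 5), free (5, 4, 4, 8)); after release of (1, 1, 2, 3) the pool is (6, 5, 6, 11)


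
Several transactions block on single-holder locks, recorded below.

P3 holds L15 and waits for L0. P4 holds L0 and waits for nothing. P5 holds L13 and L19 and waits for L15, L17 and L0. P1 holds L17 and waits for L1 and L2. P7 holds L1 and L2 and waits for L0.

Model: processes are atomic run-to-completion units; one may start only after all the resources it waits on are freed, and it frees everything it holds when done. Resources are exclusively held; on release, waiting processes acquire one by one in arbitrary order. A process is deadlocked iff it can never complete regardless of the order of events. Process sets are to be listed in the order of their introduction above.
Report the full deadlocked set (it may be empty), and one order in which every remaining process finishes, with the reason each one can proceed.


Nothing here is deadlocked.
Key observation: the waits form no ring: some process can always run, and its releases unblock the others one by one.
A valid finishing order for the others: P4, P3, P7, P1, P5.
Check, step by step:
  run P4 (it waits on nothing); releases L0
  P3: everything it awaited (L0) is free; runs, freeing L15
  P7: everything it awaited (L0) is free; runs, freeing L1 and L2
  P1: everything it awaited (L1 and L2) is free; runs, freeing L17
  P5: everything it awaited (L15, L17 and L0) is free; runs, freeing L13 and L19


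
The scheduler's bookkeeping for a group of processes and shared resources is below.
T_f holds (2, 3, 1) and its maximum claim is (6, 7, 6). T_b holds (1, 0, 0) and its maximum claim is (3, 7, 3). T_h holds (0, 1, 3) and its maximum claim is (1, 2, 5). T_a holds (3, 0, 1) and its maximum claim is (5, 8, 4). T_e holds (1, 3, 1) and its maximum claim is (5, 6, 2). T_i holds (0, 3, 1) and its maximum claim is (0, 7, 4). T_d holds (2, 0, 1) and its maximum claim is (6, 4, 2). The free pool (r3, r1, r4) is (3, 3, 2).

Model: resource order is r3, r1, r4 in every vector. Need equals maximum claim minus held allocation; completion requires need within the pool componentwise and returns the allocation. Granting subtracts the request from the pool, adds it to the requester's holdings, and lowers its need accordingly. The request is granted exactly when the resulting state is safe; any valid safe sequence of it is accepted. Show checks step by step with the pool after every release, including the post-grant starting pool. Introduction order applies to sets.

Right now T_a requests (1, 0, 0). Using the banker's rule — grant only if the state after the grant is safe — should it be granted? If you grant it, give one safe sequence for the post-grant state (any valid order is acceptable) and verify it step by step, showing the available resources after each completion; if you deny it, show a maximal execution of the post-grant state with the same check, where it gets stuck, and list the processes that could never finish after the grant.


DENY. Granting would leave the state unsafe.
Key observation: after T_h, T_i, T_b the pool peaks at (3, 7, 6), and each blocked process is short somewhere: T_f on r3; T_a on r1; T_e on r3; T_d on r3.
Pretend the grant happened; the run T_h, T_i, T_b goes as far as possible. Walking it through:
  pool = (2, 3, 2)
  T_h needs (1, 1, 2) <= (2, 3, 2) -> finishes; pool += (0, 1, 3) = (2, 4, 5)
  T_i needs (0, 4, 3) <= (2, 4, 5) -> finishes; pool += (0, 3, 1) = (2, 7, 6)
  T_b needs (2, 7, 3) <= (2, 7, 6) -> finishes; pool += (1, 0, 0) = (3, 7, 6)
  T_f still needs (4, 4, 5) but only (3, 7, 6) is free — short on r3
  T_a still needs (1, 8, 3) but only (3, 7, 6) is free — short on r1
  T_e still needs (4, 3, 1) but only (3, 7, 6) is free — short on r3
  T_d still needs (4, 4, 1) but only (3, 7, 6) is free — short on r3
Post-grant, the permanently blocked set is T_f, T_a, T_e and T_d.


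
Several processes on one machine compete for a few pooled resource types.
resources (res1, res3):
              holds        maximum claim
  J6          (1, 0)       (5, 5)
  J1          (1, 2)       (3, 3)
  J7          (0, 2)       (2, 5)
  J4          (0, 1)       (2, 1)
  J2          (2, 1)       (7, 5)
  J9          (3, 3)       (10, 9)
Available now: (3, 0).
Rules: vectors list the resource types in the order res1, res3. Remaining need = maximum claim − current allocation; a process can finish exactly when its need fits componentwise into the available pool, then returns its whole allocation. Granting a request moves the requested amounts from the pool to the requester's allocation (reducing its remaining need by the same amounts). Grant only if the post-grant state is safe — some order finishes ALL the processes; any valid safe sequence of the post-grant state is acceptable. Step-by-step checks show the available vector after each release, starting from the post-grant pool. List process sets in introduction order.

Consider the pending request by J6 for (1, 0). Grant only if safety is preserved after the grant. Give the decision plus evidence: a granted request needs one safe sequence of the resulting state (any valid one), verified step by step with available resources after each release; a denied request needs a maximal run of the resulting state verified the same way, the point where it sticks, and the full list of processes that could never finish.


GRANT. The post-grant state is safe; one safe sequence: J4, J1, J7, J6, J2, J9.
Key observation: the transfer keeps a workable pool ((2, 0)); J4 starts the safe sequence.
Step-by-step check of the post-grant state:
  pool = (2, 0)
  run J4 (needs (2, 0), free (2, 0)); after release of (0, 1) the pool is (2, 1)
  run J1 (needs (2, 1), free (2, 1)); after release of (1, 2) the pool is (3, 3)
  run J7 (needs (2, 3), free (3, 3)); after release of (0, 2) the pool is (3, 5)
  run J6 (needs (3, 5), free (3, 5)); after release of (2, 0) the pool is (5, 5)
  run J2 (needs (5, 4), free (5, 5)); after release of (2, 1) the pool is (7, 6)
  run J9 (needs (7, 6), free (7, 6)); after release of (3, 3) the pool is (10, 9)
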